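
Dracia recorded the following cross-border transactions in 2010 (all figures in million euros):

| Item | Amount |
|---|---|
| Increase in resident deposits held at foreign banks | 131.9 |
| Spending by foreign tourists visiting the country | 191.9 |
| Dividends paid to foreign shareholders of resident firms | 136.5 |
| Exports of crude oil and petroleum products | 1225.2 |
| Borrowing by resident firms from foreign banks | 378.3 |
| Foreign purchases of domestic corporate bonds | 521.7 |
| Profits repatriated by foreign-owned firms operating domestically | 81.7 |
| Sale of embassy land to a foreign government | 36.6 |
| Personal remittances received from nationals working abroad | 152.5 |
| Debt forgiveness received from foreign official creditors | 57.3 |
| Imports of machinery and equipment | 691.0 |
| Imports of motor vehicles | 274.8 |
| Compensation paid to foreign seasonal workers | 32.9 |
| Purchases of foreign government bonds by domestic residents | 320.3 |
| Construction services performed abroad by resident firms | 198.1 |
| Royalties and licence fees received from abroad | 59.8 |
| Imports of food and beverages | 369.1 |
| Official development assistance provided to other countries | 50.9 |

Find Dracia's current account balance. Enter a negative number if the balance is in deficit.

190.6

Goods: 1225.2 - 369.1 - 274.8 - 691.0 = -109.7
Services: 59.8 + 191.9 + 198.1 = 449.8
Primary income: -32.9 - 136.5 - 81.7 = -251.1
Secondary income: 152.5 - 50.9 = 101.6
Current account = (-109.7) + 449.8 + (-251.1) + 101.6 = 190.6
(Excluded from the current account — financial account: increase in resident deposits held at foreign banks 131.9, borrowing by resident firms from foreign banks 378.3, foreign purchases of domestic corporate bonds 521.7, purchases of foreign government bonds by domestic residents 320.3; capital account: sale of embassy land to a foreign government 36.6, debt forgiveness received from foreign official creditors 57.3.)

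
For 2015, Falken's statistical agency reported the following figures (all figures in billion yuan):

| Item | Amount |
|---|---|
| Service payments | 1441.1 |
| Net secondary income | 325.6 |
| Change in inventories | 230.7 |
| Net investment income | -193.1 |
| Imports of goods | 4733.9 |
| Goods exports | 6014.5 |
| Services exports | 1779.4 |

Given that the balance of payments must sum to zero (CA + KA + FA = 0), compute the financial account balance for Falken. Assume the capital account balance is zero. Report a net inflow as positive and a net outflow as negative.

-1751.4

Goods balance = 6014.5 - 4733.9 = 1280.6
Services balance = 1779.4 - 1441.1 = 338.3
Trade balance (goods + services) = 1280.6 + 338.3 = 1618.9
Net primary income = -193.1
Net secondary income = 325.6
Current account = 1618.9 + (-193.1) + 325.6 = 1751.4
Financial account = -(1751.4) = -1751.4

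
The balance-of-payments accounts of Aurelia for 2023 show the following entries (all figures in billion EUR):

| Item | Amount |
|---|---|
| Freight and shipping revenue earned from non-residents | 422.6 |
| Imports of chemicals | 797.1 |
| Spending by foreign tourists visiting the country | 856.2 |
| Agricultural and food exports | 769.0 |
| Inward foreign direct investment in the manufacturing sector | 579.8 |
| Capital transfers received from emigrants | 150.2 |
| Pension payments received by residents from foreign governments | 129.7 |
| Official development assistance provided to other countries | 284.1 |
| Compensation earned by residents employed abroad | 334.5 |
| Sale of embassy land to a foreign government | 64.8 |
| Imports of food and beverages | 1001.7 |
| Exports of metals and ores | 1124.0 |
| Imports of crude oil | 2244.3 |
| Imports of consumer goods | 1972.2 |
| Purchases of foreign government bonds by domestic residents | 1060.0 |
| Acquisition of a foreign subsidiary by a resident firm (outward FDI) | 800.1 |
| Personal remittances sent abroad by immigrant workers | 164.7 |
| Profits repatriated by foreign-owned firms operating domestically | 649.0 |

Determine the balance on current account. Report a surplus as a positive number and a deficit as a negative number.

-3477.1

Goods: -1001.7 - 797.1 - 2244.3 - 1972.2 + 1124.0 + 769.0 = -4122.3
Services: 422.6 + 856.2 = 1278.8
Primary income: 334.5 - 649.0 = -314.5
Secondary income: -164.7 - 284.1 + 129.7 = -319.1
Current account = (-4122.3) + 1278.8 + (-314.5) + (-319.1) = -3477.1
(Excluded from the current account — financial account: inward foreign direct investment in the manufacturing sector 579.8, purchases of foreign government bonds by domestic residents 1060.0, acquisition of a foreign subsidiary by a resident firm (outward FDI) 800.1; capital account: capital transfers received from emigrants 150.2, sale of embassy land to a foreign government 64.8.)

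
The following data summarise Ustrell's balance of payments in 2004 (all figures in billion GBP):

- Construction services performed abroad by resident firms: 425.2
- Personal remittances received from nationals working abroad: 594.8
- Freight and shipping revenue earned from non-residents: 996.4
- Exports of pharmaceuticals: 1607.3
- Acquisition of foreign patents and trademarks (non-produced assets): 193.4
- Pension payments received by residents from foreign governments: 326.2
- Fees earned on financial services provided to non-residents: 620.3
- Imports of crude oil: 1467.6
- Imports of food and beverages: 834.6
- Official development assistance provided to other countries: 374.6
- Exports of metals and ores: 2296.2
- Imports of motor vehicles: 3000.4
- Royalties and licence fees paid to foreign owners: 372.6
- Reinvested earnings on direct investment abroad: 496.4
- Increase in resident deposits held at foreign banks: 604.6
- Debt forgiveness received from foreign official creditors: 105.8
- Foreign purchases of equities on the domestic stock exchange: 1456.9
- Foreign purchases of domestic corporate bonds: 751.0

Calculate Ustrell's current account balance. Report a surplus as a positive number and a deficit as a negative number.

1313.0

Goods: -834.6 - 3000.4 + 1607.3 - 1467.6 + 2296.2 = -1399.1
Services: 620.3 + 996.4 + 425.2 - 372.6 = 1669.3
Primary income: 496.4
Secondary income: 594.8 - 374.6 + 326.2 = 546.4
Current account = (-1399.1) + 1669.3 + 496.4 + 546.4 = 1313.0
(Excluded from the current account — capital account: acquisition of foreign patents and trademarks (non-produced assets) 193.4, debt forgiveness received from foreign official creditors 105.8; financial account: increase in resident deposits held at foreign banks 604.6, foreign purchases of equities on the domestic stock exchange 1456.9, foreign purchases of domestic corporate bonds 751.0.)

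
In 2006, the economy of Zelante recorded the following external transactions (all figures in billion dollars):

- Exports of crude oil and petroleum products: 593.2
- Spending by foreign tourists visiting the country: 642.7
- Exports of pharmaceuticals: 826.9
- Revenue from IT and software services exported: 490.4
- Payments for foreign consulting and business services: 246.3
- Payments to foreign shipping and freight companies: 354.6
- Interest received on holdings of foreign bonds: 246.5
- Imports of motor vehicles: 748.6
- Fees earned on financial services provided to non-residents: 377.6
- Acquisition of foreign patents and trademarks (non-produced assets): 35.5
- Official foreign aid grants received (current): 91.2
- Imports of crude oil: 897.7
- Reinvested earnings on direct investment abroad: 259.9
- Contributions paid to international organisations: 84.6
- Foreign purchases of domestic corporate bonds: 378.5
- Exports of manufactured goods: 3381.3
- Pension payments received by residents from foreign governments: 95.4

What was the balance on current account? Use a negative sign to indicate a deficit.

Goods: 826.9 - 897.7 + 3381.3 - 748.6 + 593.2 = 3155.1
Services: -246.3 - 354.6 + 377.6 + 490.4 + 642.7 = 909.8
Primary income: 246.5 + 259.9 = 506.4
Secondary income: 95.4 - 84.6 + 91.2 = 102.0
Current account = 3155.1 + 909.8 + 506.4 + 102.0 = 4673.3
(Excluded from the current account — capital account: acquisition of foreign patents and trademarks (non-produced assets) 35.5; financial account: foreign purchases of domestic corporate bonds 378.5.)

4673.3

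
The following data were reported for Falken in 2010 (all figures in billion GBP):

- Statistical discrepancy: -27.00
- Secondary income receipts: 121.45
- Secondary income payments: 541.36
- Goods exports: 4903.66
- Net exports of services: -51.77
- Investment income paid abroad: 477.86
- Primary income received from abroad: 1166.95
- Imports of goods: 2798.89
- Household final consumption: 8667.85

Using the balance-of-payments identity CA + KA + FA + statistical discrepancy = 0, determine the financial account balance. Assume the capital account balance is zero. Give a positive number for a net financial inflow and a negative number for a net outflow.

-2295.18

Goods balance = 4903.66 - 2798.89 = 2104.77
Services balance = -51.77
Trade balance (goods + services) = 2104.77 + (-51.77) = 2053.00
Net primary income = 1166.95 - 477.86 = 689.09
Net secondary income = 121.45 - 541.36 = -419.91
Current account = 2053.00 + 689.09 + (-419.91) = 2322.18
Financial account = -(2322.18 + (-27.00)) = -2295.18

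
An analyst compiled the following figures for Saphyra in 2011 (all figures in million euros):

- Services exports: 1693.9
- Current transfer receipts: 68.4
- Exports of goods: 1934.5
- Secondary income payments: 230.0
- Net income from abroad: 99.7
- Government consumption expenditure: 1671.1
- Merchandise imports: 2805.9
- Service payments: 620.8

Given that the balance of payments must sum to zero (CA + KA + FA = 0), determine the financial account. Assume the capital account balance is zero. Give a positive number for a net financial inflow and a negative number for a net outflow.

-139.8

Goods balance = 1934.5 - 2805.9 = -871.4
Services balance = 1693.9 - 620.8 = 1073.1
Trade balance (goods + services) = -871.4 + 1073.1 = 201.7
Net primary income = 99.7
Net secondary income = 68.4 - 230.0 = -161.6
Current account = 201.7 + 99.7 + (-161.6) = 139.8
Financial account = -(139.8) = -139.8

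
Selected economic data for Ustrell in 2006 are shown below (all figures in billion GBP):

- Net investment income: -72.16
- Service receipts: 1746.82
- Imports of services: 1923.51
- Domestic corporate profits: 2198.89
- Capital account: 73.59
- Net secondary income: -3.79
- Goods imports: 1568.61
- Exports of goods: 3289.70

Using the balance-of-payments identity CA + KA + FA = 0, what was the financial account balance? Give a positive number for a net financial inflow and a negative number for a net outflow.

-1542.04

Goods balance = 3289.70 - 1568.61 = 1721.09
Services balance = 1746.82 - 1923.51 = -176.69
Trade balance (goods + services) = 1721.09 + (-176.69) = 1544.40
Net primary income = -72.16
Net secondary income = -3.79
Current account = 1544.40 + (-72.16) + (-3.79) = 1468.45
Financial account = -(1468.45 + 73.59) = -1542.04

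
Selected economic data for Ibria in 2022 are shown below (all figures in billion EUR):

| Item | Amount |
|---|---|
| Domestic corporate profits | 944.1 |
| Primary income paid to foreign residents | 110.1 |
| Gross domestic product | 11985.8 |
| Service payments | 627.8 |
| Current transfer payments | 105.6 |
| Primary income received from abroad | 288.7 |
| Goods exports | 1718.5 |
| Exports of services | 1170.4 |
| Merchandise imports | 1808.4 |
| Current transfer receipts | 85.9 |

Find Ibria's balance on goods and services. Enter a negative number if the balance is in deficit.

452.7

Goods balance = 1718.5 - 1808.4 = -89.9
Services balance = 1170.4 - 627.8 = 542.6
Trade balance (goods + services) = -89.9 + 542.6 = 452.7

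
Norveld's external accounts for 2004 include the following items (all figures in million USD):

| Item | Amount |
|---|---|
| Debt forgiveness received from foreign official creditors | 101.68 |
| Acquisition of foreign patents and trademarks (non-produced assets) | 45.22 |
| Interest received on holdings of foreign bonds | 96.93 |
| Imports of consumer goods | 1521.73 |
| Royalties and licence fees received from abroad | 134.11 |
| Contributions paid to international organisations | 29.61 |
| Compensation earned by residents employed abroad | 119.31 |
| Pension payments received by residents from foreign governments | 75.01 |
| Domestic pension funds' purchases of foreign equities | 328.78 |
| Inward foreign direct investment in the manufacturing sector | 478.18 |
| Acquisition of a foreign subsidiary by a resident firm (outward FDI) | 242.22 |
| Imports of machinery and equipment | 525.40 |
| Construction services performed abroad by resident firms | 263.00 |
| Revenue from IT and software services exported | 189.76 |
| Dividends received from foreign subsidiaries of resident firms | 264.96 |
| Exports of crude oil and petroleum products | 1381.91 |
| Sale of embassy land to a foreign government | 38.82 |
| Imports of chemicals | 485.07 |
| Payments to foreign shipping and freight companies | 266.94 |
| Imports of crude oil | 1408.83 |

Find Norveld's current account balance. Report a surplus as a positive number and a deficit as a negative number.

-1712.59

Goods: -525.40 - 1408.83 - 1521.73 - 485.07 + 1381.91 = -2559.12
Services: 263.00 + 189.76 - 266.94 + 134.11 = 319.93
Primary income: 96.93 + 264.96 + 119.31 = 481.20
Secondary income: -29.61 + 75.01 = 45.40
Current account = (-2559.12) + 319.93 + 481.20 + 45.40 = -1712.59
(Excluded from the current account — capital account: debt forgiveness received from foreign official creditors 101.68, acquisition of foreign patents and trademarks (non-produced assets) 45.22, sale of embassy land to a foreign government 38.82; financial account: domestic pension funds' purchases of foreign equities 328.78, inward foreign direct investment in the manufacturing sector 478.18, acquisition of a foreign subsidiary by a resident firm (outward FDI) 242.22.)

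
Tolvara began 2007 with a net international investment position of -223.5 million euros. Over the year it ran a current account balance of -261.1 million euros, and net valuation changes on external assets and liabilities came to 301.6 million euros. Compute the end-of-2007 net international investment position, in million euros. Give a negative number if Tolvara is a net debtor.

-183.0

Change in NIIP = current account + net valuation change = -261.1 + 301.6 = 40.5
End-of-year NIIP = -223.5 + 40.5 = -183.0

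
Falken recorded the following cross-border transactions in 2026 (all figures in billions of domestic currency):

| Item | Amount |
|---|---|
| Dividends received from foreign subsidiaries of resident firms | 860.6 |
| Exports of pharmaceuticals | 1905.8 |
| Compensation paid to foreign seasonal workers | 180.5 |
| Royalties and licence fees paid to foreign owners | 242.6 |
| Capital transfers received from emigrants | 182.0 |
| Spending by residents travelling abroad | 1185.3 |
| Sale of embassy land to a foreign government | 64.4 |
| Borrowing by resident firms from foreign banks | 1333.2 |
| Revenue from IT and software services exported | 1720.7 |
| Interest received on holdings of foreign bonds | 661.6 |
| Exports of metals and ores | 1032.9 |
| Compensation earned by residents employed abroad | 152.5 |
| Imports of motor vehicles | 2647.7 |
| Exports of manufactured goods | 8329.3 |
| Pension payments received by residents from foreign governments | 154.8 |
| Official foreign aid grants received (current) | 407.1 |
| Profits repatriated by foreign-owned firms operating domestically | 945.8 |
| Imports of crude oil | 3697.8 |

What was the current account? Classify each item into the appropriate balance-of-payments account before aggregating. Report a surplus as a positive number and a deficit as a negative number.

6325.6

Goods: -2647.7 + 1032.9 - 3697.8 + 1905.8 + 8329.3 = 4922.5
Services: -1185.3 + 1720.7 - 242.6 = 292.8
Primary income: -180.5 + 860.6 + 661.6 - 945.8 + 152.5 = 548.4
Secondary income: 407.1 + 154.8 = 561.9
Current account = 4922.5 + 292.8 + 548.4 + 561.9 = 6325.6
(Excluded from the current account — capital account: capital transfers received from emigrants 182.0, sale of embassy land to a foreign government 64.4; financial account: borrowing by resident firms from foreign banks 1333.2.)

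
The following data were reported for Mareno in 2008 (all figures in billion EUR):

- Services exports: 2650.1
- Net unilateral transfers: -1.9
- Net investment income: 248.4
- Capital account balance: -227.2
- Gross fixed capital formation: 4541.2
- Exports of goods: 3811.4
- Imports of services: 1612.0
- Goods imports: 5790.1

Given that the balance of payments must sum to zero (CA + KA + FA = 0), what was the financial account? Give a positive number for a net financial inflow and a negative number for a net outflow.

921.3

Goods balance = 3811.4 - 5790.1 = -1978.7
Services balance = 2650.1 - 1612.0 = 1038.1
Trade balance (goods + services) = -1978.7 + 1038.1 = -940.6
Net primary income = 248.4
Net secondary income = -1.9
Current account = -940.6 + 248.4 + (-1.9) = -694.1
Financial account = -(-694.1 + (-227.2)) = 921.3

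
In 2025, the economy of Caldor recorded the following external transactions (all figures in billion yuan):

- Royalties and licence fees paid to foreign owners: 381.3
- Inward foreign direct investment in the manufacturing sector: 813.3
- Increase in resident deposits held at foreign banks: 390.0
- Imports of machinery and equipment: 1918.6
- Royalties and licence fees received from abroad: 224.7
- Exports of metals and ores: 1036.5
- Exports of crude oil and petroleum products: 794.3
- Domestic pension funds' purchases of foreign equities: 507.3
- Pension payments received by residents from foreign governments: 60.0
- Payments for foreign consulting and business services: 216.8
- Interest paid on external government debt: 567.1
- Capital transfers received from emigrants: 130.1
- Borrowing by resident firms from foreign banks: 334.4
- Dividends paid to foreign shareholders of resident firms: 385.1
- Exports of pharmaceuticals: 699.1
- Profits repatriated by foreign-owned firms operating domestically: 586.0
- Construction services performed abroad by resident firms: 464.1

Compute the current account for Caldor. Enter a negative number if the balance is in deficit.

Goods: 794.3 + 1036.5 - 1918.6 + 699.1 = 611.3
Services: 224.7 - 381.3 + 464.1 - 216.8 = 90.7
Primary income: -586.0 - 567.1 - 385.1 = -1538.2
Secondary income: 60.0
Current account = 611.3 + 90.7 + (-1538.2) + 60.0 = -776.2
(Excluded from the current account — financial account: inward foreign direct investment in the manufacturing sector 813.3, increase in resident deposits held at foreign banks 390.0, domestic pension funds' purchases of foreign equities 507.3, borrowing by resident firms from foreign banks 334.4; capital account: capital transfers received from emigrants 130.1.)

-776.2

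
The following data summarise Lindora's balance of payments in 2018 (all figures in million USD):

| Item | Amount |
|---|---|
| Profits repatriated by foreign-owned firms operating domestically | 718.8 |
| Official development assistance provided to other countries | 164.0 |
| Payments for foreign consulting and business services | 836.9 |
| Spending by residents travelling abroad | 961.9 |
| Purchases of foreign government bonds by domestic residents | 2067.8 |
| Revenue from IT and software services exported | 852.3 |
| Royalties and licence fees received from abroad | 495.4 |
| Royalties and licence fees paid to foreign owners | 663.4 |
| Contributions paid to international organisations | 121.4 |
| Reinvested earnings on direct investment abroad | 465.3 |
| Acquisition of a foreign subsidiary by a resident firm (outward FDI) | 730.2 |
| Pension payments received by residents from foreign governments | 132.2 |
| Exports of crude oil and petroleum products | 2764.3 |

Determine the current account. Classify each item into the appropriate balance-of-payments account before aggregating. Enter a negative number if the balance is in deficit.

Goods: 2764.3
Services: 495.4 - 836.9 - 663.4 + 852.3 - 961.9 = -1114.5
Primary income: 465.3 - 718.8 = -253.5
Secondary income: 132.2 - 164.0 - 121.4 = -153.2
Current account = 2764.3 + (-1114.5) + (-253.5) + (-153.2) = 1243.1
(Excluded from the current account — financial account: purchases of foreign government bonds by domestic residents 2067.8, acquisition of a foreign subsidiary by a resident firm (outward FDI) 730.2.)

1243.1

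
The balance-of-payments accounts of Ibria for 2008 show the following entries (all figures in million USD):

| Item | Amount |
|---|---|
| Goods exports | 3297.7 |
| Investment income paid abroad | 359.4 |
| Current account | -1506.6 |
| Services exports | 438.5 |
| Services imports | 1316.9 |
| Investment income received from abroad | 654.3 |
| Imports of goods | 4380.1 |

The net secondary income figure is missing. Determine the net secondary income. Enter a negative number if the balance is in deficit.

Current account = goods balance + services balance + net primary income + net secondary income
Sum of the known components = -1665.9
Net secondary income = CA - (known components) = -1506.6 - (-1665.9) = 159.3

159.3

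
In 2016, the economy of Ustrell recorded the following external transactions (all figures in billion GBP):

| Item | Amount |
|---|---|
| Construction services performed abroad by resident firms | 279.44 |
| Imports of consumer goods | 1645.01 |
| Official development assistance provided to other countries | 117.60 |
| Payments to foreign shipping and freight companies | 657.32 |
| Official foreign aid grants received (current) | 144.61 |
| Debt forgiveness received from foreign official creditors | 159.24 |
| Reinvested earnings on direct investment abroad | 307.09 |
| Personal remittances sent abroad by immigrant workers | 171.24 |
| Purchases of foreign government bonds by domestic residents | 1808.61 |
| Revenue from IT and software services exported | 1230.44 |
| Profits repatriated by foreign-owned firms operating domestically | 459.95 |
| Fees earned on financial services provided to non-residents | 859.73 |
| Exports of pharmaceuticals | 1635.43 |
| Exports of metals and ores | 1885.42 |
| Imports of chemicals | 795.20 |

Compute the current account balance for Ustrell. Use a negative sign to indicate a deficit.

Goods: 1635.43 + 1885.42 - 795.20 - 1645.01 = 1080.64
Services: 279.44 + 1230.44 - 657.32 + 859.73 = 1712.29
Primary income: -459.95 + 307.09 = -152.86
Secondary income: -171.24 - 117.60 + 144.61 = -144.23
Current account = 1080.64 + 1712.29 + (-152.86) + (-144.23) = 2495.84
(Excluded from the current account — capital account: debt forgiveness received from foreign official creditors 159.24; financial account: purchases of foreign government bonds by domestic residents 1808.61.)

2495.84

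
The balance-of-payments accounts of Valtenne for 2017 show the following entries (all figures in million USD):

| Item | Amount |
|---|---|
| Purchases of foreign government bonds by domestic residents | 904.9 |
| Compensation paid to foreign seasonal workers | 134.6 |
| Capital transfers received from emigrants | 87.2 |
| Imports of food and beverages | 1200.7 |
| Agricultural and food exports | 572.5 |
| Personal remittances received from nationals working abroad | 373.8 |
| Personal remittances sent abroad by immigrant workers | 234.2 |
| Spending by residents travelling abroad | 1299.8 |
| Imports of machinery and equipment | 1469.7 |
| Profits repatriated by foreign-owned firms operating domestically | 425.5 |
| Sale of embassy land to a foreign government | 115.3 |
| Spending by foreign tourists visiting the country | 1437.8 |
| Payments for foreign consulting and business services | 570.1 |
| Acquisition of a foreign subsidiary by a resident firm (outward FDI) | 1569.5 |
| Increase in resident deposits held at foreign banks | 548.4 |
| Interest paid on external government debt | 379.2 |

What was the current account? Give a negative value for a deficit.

-3329.7

Goods: 572.5 - 1200.7 - 1469.7 = -2097.9
Services: 1437.8 - 570.1 - 1299.8 = -432.1
Primary income: -134.6 - 425.5 - 379.2 = -939.3
Secondary income: -234.2 + 373.8 = 139.6
Current account = (-2097.9) + (-432.1) + (-939.3) + 139.6 = -3329.7
(Excluded from the current account — financial account: purchases of foreign government bonds by domestic residents 904.9, acquisition of a foreign subsidiary by a resident firm (outward FDI) 1569.5, increase in resident deposits held at foreign banks 548.4; capital account: capital transfers received from emigrants 87.2, sale of embassy land to a foreign government 115.3.)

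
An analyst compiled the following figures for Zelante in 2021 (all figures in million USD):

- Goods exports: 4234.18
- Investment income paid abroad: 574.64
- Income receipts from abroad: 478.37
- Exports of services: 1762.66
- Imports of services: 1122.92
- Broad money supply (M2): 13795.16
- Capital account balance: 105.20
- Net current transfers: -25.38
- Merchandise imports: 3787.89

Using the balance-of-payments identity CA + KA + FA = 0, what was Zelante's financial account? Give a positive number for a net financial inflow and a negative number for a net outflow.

-1069.58

Goods balance = 4234.18 - 3787.89 = 446.29
Services balance = 1762.66 - 1122.92 = 639.74
Trade balance (goods + services) = 446.29 + 639.74 = 1086.03
Net primary income = 478.37 - 574.64 = -96.27
Net secondary income = -25.38
Current account = 1086.03 + (-96.27) + (-25.38) = 964.38
Financial account = -(964.38 + 105.20) = -1069.58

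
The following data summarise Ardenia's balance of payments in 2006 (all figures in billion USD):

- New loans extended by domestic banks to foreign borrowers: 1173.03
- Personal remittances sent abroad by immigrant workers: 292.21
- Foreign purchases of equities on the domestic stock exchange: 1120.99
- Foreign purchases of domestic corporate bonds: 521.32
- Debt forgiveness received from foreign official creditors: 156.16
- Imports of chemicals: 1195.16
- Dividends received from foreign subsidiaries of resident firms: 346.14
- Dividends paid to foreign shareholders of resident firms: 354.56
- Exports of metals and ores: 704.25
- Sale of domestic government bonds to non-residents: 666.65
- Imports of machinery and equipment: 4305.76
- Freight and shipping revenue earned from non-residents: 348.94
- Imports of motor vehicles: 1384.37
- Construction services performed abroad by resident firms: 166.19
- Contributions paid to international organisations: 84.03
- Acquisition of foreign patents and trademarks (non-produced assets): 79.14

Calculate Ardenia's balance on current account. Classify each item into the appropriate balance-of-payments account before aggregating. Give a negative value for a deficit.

Goods: -1384.37 - 1195.16 - 4305.76 + 704.25 = -6181.04
Services: 348.94 + 166.19 = 515.13
Primary income: -354.56 + 346.14 = -8.42
Secondary income: -84.03 - 292.21 = -376.24
Current account = (-6181.04) + 515.13 + (-8.42) + (-376.24) = -6050.57
(Excluded from the current account — financial account: new loans extended by domestic banks to foreign borrowers 1173.03, foreign purchases of equities on the domestic stock exchange 1120.99, foreign purchases of domestic corporate bonds 521.32, sale of domestic government bonds to non-residents 666.65; capital account: debt forgiveness received from foreign official creditors 156.16, acquisition of foreign patents and trademarks (non-produced assets) 79.14.)

-6050.57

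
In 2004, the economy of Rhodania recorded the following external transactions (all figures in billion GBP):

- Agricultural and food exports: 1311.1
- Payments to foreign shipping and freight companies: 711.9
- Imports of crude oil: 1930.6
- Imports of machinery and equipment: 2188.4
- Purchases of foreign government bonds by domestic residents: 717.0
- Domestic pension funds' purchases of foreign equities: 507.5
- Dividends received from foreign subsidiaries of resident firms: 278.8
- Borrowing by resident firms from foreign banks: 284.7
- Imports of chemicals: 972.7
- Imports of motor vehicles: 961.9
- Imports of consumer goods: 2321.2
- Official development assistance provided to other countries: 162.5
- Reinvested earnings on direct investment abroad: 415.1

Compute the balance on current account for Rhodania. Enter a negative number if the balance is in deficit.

-7244.2

Goods: -2188.4 - 1930.6 - 961.9 + 1311.1 - 972.7 - 2321.2 = -7063.7
Services: -711.9
Primary income: 278.8 + 415.1 = 693.9
Secondary income: -162.5
Current account = (-7063.7) + (-711.9) + 693.9 + (-162.5) = -7244.2
(Excluded from the current account — financial account: purchases of foreign government bonds by domestic residents 717.0, domestic pension funds' purchases of foreign equities 507.5, borrowing by resident firms from foreign banks 284.7.)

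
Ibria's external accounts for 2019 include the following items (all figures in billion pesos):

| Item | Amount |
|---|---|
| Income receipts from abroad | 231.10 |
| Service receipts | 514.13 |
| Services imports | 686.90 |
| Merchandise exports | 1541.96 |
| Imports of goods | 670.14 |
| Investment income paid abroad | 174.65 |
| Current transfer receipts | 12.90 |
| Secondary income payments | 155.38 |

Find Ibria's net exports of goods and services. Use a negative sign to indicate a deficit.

Goods balance = 1541.96 - 670.14 = 871.82
Services balance = 514.13 - 686.90 = -172.77
Trade balance (goods + services) = 871.82 + (-172.77) = 699.05

699.05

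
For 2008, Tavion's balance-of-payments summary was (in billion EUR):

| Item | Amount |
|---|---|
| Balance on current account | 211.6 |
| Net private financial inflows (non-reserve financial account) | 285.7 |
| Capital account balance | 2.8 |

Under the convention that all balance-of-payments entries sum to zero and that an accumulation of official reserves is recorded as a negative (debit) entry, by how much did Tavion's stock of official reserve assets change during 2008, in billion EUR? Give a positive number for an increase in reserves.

500.1

Official reserve transactions balance = -(211.6 + 2.8 + 285.7) = -500.1
An accumulation of reserves is recorded as a debit (negative entry), so the change in the stock of reserves is the negative of that balance.
Change in official reserves = -(-500.1) = 500.1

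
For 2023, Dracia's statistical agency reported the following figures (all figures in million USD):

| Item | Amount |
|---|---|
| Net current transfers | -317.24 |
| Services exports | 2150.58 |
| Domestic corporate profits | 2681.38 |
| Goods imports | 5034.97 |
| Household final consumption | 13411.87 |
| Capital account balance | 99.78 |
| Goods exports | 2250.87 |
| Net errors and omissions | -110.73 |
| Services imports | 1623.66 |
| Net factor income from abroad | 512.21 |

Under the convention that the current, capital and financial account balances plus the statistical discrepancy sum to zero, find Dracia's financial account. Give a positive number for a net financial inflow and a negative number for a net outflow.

2073.16

Goods balance = 2250.87 - 5034.97 = -2784.10
Services balance = 2150.58 - 1623.66 = 526.92
Trade balance (goods + services) = -2784.10 + 526.92 = -2257.18
Net primary income = 512.21
Net secondary income = -317.24
Current account = -2257.18 + 512.21 + (-317.24) = -2062.21
Financial account = -(-2062.21 + 99.78 + (-110.73)) = 2073.16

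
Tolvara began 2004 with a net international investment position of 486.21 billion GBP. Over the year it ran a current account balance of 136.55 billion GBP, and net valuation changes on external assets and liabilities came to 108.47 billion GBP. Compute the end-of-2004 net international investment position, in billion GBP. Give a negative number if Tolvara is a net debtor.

731.23

Change in NIIP = current account + net valuation change = 136.55 + 108.47 = 245.02
End-of-year NIIP = 486.21 + 245.02 = 731.23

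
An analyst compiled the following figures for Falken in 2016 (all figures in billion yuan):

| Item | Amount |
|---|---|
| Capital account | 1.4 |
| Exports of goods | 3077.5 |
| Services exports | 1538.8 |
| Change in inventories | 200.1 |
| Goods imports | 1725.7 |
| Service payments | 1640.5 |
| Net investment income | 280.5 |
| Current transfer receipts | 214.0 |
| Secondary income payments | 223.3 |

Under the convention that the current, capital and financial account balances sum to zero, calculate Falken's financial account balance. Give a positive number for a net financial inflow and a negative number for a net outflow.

-1522.7

Goods balance = 3077.5 - 1725.7 = 1351.8
Services balance = 1538.8 - 1640.5 = -101.7
Trade balance (goods + services) = 1351.8 + (-101.7) = 1250.1
Net primary income = 280.5
Net secondary income = 214.0 - 223.3 = -9.3
Current account = 1250.1 + 280.5 + (-9.3) = 1521.3
Financial account = -(1521.3 + 1.4) = -1522.7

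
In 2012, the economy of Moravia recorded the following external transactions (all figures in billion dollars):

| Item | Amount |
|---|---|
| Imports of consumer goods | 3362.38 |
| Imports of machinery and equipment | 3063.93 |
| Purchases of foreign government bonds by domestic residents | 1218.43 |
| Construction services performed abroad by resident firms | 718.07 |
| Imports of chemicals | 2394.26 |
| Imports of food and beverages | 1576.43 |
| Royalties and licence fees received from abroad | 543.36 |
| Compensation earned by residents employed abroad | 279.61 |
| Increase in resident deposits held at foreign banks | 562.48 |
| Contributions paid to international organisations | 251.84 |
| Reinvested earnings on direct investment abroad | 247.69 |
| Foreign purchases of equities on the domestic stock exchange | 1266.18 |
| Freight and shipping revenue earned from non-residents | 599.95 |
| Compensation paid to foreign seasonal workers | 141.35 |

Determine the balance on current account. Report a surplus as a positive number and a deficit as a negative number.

-8401.51

Goods: -3362.38 - 3063.93 - 1576.43 - 2394.26 = -10397.00
Services: 599.95 + 543.36 + 718.07 = 1861.38
Primary income: 247.69 + 279.61 - 141.35 = 385.95
Secondary income: -251.84
Current account = (-10397.00) + 1861.38 + 385.95 + (-251.84) = -8401.51
(Excluded from the current account — financial account: purchases of foreign government bonds by domestic residents 1218.43, increase in resident deposits held at foreign banks 562.48, foreign purchases of equities on the domestic stock exchange 1266.18.)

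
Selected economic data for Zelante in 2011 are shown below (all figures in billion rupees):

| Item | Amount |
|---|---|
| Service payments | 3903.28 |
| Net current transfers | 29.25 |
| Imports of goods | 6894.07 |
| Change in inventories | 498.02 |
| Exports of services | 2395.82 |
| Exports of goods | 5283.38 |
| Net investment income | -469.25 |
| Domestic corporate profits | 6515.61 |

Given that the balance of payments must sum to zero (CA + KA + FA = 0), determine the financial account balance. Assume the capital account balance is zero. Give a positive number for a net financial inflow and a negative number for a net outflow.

Goods balance = 5283.38 - 6894.07 = -1610.69
Services balance = 2395.82 - 3903.28 = -1507.46
Trade balance (goods + services) = -1610.69 + (-1507.46) = -3118.15
Net primary income = -469.25
Net secondary income = 29.25
Current account = -3118.15 + (-469.25) + 29.25 = -3558.15
Financial account = -(-3558.15) = 3558.15

3558.15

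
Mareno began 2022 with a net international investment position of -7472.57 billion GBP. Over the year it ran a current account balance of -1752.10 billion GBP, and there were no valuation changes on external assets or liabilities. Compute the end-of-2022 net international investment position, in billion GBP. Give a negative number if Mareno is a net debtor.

-9224.67

With no valuation effects, change in NIIP = current account = -1752.10
End-of-year NIIP = -7472.57 + (-1752.10) = -9224.67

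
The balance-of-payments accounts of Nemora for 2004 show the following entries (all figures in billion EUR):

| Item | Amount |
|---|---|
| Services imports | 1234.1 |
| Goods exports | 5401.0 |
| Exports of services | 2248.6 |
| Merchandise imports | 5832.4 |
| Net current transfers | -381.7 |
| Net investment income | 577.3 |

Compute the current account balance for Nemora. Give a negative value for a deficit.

778.7

Goods balance = 5401.0 - 5832.4 = -431.4
Services balance = 2248.6 - 1234.1 = 1014.5
Trade balance (goods + services) = -431.4 + 1014.5 = 583.1
Net primary income = 577.3
Net secondary income = -381.7
Current account = 583.1 + 577.3 + (-381.7) = 778.7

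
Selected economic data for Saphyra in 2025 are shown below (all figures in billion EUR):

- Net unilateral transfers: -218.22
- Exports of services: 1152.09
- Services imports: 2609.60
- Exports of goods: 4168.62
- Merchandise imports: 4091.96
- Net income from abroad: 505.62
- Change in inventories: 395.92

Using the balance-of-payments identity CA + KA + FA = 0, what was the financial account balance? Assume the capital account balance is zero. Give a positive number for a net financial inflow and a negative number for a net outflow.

Goods balance = 4168.62 - 4091.96 = 76.66
Services balance = 1152.09 - 2609.60 = -1457.51
Trade balance (goods + services) = 76.66 + (-1457.51) = -1380.85
Net primary income = 505.62
Net secondary income = -218.22
Current account = -1380.85 + 505.62 + (-218.22) = -1093.45
Financial account = -(-1093.45) = 1093.45

1093.45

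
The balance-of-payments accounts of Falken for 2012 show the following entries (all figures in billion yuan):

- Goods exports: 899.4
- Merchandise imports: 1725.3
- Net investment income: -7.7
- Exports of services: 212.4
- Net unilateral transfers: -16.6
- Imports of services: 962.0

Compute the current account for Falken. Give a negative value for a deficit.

Goods balance = 899.4 - 1725.3 = -825.9
Services balance = 212.4 - 962.0 = -749.6
Trade balance (goods + services) = -825.9 + (-749.6) = -1575.5
Net primary income = -7.7
Net secondary income = -16.6
Current account = -1575.5 + (-7.7) + (-16.6) = -1599.8

-1599.8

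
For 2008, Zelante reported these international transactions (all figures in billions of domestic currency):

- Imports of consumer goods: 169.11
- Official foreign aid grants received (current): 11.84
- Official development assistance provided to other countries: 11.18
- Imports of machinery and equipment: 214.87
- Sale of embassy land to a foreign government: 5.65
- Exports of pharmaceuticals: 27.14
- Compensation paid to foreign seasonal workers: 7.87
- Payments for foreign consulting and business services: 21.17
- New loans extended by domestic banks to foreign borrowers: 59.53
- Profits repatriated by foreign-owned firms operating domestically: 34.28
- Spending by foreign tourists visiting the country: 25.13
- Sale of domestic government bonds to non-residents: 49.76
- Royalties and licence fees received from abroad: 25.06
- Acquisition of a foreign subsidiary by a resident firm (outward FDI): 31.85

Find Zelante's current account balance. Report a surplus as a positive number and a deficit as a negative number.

Goods: -214.87 + 27.14 - 169.11 = -356.84
Services: 25.06 - 21.17 + 25.13 = 29.02
Primary income: -7.87 - 34.28 = -42.15
Secondary income: 11.84 - 11.18 = 0.66
Current account = (-356.84) + 29.02 + (-42.15) + 0.66 = -369.31
(Excluded from the current account — capital account: sale of embassy land to a foreign government 5.65; financial account: new loans extended by domestic banks to foreign borrowers 59.53, sale of domestic government bonds to non-residents 49.76, acquisition of a foreign subsidiary by a resident firm (outward FDI) 31.85.)

-369.31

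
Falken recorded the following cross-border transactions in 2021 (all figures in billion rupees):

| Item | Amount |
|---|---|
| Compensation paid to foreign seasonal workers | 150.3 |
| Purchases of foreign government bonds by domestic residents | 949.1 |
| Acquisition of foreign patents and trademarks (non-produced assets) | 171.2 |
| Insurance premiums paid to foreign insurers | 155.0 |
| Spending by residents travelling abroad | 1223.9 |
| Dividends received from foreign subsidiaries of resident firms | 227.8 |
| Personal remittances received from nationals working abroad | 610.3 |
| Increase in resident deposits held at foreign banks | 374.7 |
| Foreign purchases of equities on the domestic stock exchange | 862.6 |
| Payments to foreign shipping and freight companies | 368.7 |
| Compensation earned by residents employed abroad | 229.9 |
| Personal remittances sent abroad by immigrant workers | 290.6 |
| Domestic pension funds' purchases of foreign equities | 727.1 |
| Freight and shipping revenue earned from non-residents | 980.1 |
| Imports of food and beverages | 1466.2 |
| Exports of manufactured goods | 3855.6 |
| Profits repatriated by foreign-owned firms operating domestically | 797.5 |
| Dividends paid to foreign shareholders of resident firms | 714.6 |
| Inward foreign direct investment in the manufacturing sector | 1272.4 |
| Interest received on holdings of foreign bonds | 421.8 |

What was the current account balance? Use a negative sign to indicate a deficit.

Goods: 3855.6 - 1466.2 = 2389.4
Services: 980.1 - 1223.9 - 155.0 - 368.7 = -767.5
Primary income: -150.3 - 714.6 + 421.8 - 797.5 + 227.8 + 229.9 = -782.9
Secondary income: -290.6 + 610.3 = 319.7
Current account = 2389.4 + (-767.5) + (-782.9) + 319.7 = 1158.7
(Excluded from the current account — financial account: purchases of foreign government bonds by domestic residents 949.1, increase in resident deposits held at foreign banks 374.7, foreign purchases of equities on the domestic stock exchange 862.6, domestic pension funds' purchases of foreign equities 727.1, inward foreign direct investment in the manufacturing sector 1272.4; capital account: acquisition of foreign patents and trademarks (non-produced assets) 171.2.)

1158.7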